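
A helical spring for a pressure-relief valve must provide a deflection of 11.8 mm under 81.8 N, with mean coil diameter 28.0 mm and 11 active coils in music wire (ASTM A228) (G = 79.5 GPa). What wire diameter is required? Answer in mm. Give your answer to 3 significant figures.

3.60 mm

Required rate k = F/δ = 81.8/11.8 = 6.9322 N/mm
d = (8D³N_a·k / G)^(1/4) = (8·28.0³·11·6.9322 / (79.5×10³))^0.25
  = (168.45)^0.25 = 3.6026 mm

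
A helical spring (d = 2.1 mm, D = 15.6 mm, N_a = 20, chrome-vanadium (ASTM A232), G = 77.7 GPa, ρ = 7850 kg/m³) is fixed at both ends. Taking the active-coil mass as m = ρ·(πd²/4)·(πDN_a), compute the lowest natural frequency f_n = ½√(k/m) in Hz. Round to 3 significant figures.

153 Hz

k = Gd⁴/(8D³N_a) = (77.7×10³)(2.1⁴)/(8·15.6³·20) = 2.4877 N/mm = 2487.7 N/m
Wire length L = πDN_a = π·15.6·20 = 980.18 mm
m = ρ·(πd²/4)·L = 7850 × 3.4636×10⁻⁶ m² × 0.98018 m = 0.02665 kg
f_n = ½√(k/m) = 0.5·√(2487.7/0.02665) = 0.5·√(93347) = 152.76 Hz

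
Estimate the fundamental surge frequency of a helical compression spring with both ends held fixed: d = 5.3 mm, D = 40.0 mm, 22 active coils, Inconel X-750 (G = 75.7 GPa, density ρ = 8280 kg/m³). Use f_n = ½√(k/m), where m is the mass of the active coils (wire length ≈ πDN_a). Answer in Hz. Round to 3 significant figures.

k = Gd⁴/(8D³N_a) = (75.7×10³)(5.3⁴)/(8·40.0³·22) = 5.3028 N/mm = 5302.8 N/m
Wire length L = πDN_a = π·40.0·22 = 2764.6 mm
m = ρ·(πd²/4)·L = 8280 × 22.062×10⁻⁶ m² × 2.7646 m = 0.50502 kg
f_n = ½√(k/m) = 0.5·√(5302.8/0.50502) = 0.5·√(10500) = 51.236 Hz

51.2 Hz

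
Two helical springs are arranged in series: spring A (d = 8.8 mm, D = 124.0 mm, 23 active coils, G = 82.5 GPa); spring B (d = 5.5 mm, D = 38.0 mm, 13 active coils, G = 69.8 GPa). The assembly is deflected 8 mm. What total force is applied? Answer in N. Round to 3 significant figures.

10.0 N

k_A = Gd⁴/(8D³N_a) = (82.5×10³)(8.8⁴)/(8·124.0³·23) = 1.4103 N/mm
k_B = Gd⁴/(8D³N_a) = (69.8×10³)(5.5⁴)/(8·38.0³·13) = 11.192 N/mm
Series: 1/k_eq = 1/1.4103 + 1/11.192 = 0.79843; k_eq = 1.2525 N/mm
F = k_eq·δ = 1.2525·8 = 10.02 N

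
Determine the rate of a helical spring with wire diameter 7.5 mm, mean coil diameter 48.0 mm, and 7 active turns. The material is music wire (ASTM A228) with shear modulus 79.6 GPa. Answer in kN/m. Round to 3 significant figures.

k = Gd⁴/(8D³N_a) = (79.6×10³ × 7.5⁴) / (8 × 48.0³ × 7)
  = 2.51859e+08 / 6.19315e+06 = 40.667 N/mm

40.7 kN/m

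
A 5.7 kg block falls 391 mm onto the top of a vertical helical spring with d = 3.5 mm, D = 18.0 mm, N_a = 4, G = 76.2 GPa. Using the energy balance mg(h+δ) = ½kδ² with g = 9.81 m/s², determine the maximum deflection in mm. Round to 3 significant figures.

27.6 mm

k = Gd⁴/(8D³N_a) = (76.2×10³)(3.5⁴)/(8·18.0³·4) = 61.272 N/mm
W = mg = 5.7 × 9.81 = 55.917 N
½kδ² − Wδ − Wh = 0 → δ = (W + √(W² + 2kWh))/k
δ = (55.917 + √(3126.7 + 2.67923e+06))/61.272 = (55.917 + 1637.8)/61.272 = 27.643 mm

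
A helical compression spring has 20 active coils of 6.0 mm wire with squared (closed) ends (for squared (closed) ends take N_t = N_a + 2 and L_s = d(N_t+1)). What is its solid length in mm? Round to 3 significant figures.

squared (closed) ends: N_t = N_a + 2 = 20 + 2 = 22
L_s = d·(N_t+1) = 6.0 × 23 = 138 mm

138 mm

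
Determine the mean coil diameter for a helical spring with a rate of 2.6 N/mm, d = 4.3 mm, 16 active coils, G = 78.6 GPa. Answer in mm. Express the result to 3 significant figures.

43.2 mm

D = (Gd⁴/(8N_a·k))^(1/3) = (78.6×10³·4.3⁴/(8·16·2.6))^(1/3)
  = (80744.5)^(1/3) = 43.2219 mm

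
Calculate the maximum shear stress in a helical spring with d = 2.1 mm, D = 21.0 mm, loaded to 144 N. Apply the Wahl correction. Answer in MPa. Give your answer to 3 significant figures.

952 MPa

Spring index C = D/d = 21.0/2.1 = 10.0000
K_W = (4C−1)/(4C−4) + 0.615/C = 39.000/36.000 + 0.0615 = 1.1448
τ₀ = 8FD/(πd³) = 8·144·21.0/(π·2.1³) = 24192/29.094 = 831.5 MPa
τ_max = K·τ₀ = 1.1448 × 831.5 = 951.93 MPa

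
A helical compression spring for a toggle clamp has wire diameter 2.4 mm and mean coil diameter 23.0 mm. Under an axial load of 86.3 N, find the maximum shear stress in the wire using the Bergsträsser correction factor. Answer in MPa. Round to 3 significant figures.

417 MPa

Spring index C = D/d = 23.0/2.4 = 9.5833
K_B = (4C+2)/(4C−3) = 40.333/35.333 = 1.1415
τ₀ = 8FD/(πd³) = 8·86.3·23.0/(π·2.4³) = 15879.2/43.429 = 365.63 MPa
τ_max = K·τ₀ = 1.1415 × 365.63 = 417.37 MPa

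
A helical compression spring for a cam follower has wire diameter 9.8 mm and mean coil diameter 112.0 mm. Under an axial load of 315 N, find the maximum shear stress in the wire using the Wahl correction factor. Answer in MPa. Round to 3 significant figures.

107 MPa

Spring index C = D/d = 112.0/9.8 = 11.4286
K_W = (4C−1)/(4C−4) + 0.615/C = 44.714/41.714 + 0.0538 = 1.1257
τ₀ = 8FD/(πd³) = 8·315·112.0/(π·9.8³) = 282240/2956.8 = 95.453 MPa
τ_max = K·τ₀ = 1.1257 × 95.453 = 107.45 MPa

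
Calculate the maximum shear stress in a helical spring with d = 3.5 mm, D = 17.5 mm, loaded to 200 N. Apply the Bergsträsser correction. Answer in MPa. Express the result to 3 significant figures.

269 MPa

Spring index C = D/d = 17.5/3.5 = 5.0000
K_B = (4C+2)/(4C−3) = 22.000/17.000 = 1.2941
τ₀ = 8FD/(πd³) = 8·200·17.5/(π·3.5³) = 28000/134.7 = 207.88 MPa
τ_max = K·τ₀ = 1.2941 × 207.88 = 269.02 MPa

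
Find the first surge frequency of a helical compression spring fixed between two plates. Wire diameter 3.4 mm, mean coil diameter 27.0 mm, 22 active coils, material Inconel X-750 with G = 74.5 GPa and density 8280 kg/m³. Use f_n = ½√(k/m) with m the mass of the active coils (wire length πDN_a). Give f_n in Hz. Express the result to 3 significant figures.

71.6 Hz

k = Gd⁴/(8D³N_a) = (74.5×10³)(3.4⁴)/(8·27.0³·22) = 2.8739 N/mm = 2873.9 N/m
Wire length L = πDN_a = π·27.0·22 = 1866.1 mm
m = ρ·(πd²/4)·L = 8280 × 9.0792×10⁻⁶ m² × 1.8661 m = 0.14029 kg
f_n = ½√(k/m) = 0.5·√(2873.9/0.14029) = 0.5·√(20486) = 71.564 Hz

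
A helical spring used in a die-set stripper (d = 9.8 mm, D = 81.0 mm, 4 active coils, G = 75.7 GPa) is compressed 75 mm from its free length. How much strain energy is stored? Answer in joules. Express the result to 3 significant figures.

115 J

k = Gd⁴/(8D³N_a) = (75.7×10³)(9.8⁴)/(8·81.0³·4) = 41.058 N/mm
U = ½kδ² = 0.5 × 41.058 × 75² = 1.1547e+05 N·mm = 115.47 J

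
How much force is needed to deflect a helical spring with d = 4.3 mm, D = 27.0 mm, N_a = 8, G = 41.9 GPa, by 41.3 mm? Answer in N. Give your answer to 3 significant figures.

470 N

k = Gd⁴/(8D³N_a) = (41.9×10³)(4.3⁴)/(8·27.0³·8) = 11.371 N/mm
F = k·δ = 11.371 × 41.3 = 469.64 N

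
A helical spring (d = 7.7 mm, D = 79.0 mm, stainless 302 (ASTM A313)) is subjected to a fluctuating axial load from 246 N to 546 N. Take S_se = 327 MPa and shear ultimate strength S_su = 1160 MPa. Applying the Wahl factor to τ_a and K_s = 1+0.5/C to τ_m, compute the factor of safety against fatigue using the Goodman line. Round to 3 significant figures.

C = D/d = 79.0/7.7 = 10.2597; K_W = (4C−1)/(4C−4)+0.615/C = 1.1409; K_s = 1+0.5/C = 1.0487
F_a = (F_max−F_min)/2 = 150 N; F_m = (F_max+F_min)/2 = 396 N
τ_a = K_W·8F_aD/(πd³) = 1.1409 × 66.098 = 75.413 MPa
τ_m = K_s·8F_mD/(πd³) = 1.0487 × 174.5 = 183 MPa
Goodman: 1/n_f = τ_a/S_se + τ_m/S_su = 75.413/327 + 183/1160 = 0.23062 + 0.15776 = 0.38838
n_f = 1/0.38838 = 2.575

2.57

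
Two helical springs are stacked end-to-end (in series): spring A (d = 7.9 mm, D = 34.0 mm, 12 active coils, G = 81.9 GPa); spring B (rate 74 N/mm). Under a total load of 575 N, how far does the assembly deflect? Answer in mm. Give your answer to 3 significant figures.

k_A = Gd⁴/(8D³N_a) = (81.9×10³)(7.9⁴)/(8·34.0³·12) = 84.544 N/mm
Series: 1/k_eq = 1/84.544 + 1/74 = 0.025342; k_eq = 39.461 N/mm
δ = F/k_eq = 575/39.461 = 14.571 mm

14.6 mm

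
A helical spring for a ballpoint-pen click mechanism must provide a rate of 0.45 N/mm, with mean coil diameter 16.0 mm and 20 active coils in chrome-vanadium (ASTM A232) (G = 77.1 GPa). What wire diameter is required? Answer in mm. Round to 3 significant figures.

1.40 mm

d = (8D³N_a·k / G)^(1/4) = (8·16.0³·20·0.45 / (77.1×10³))^0.25
  = (3.8251)^0.25 = 1.3985 mm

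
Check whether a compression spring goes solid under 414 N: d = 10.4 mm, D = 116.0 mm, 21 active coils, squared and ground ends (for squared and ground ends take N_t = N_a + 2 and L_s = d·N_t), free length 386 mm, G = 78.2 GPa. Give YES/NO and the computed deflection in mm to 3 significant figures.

NO, δ = 119 mm

k = Gd⁴/(8D³N_a) = (78.2×10³)(10.4⁴)/(8·116.0³·21) = 3.4886 N/mm
N_t = 23; L_s = 10.4·23 = 239.2 mm; δ_solid = L₀ − L_s = 386 − 239.2 = 146.8 mm
δ = F/k = 414/3.4886 = 118.67 mm
δ < δ_solid → spring does not go solid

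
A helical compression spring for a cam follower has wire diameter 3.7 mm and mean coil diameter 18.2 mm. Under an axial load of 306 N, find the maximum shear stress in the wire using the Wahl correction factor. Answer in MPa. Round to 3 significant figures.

369 MPa

Spring index C = D/d = 18.2/3.7 = 4.9189
K_W = (4C−1)/(4C−4) + 0.615/C = 18.676/15.676 + 0.1250 = 1.3164
τ₀ = 8FD/(πd³) = 8·306·18.2/(π·3.7³) = 44553.6/159.13 = 279.98 MPa
τ_max = K·τ₀ = 1.3164 × 279.98 = 368.57 MPa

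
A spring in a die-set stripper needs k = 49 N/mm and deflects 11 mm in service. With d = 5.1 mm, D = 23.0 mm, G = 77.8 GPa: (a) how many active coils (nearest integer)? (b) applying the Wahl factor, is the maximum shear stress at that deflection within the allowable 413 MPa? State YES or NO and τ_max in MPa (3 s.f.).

(a) 11 coils; (b) YES, τ_max = 322 MPa

N_a = Gd⁴/(8D³k) = (77.8×10³)(5.1⁴)/(8·23.0³·49) = 11.04 → N_a = 11
Actual rate k = Gd⁴/(8D³·11) = 49.158 N/mm
Working load F = kδ = 49.158·11 = 540.74 N
C = 23.0/5.1 = 4.5098; K_W = (4C−1)/(4C−4)+0.615/C = 1.3501
τ_max = K_W·8FD/(πd³) = 1.3501·238.75 = 322.33 MPa
τ_max ≤ 413 MPa → acceptable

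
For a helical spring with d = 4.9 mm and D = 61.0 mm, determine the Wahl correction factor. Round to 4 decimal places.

C = D/d = 61.0/4.9 = 12.4490
K_W = (4C−1)/(4C−4) + 0.615/C = 48.796/45.796 + 0.0494 = 1.1149

1.1149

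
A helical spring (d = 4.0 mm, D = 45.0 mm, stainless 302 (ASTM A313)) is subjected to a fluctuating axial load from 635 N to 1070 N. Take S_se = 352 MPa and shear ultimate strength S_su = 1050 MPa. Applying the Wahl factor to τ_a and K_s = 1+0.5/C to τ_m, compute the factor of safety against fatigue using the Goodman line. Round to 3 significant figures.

C = D/d = 45.0/4.0 = 11.2500; K_W = (4C−1)/(4C−4)+0.615/C = 1.1278; K_s = 1+0.5/C = 1.0444
F_a = (F_max−F_min)/2 = 217.5 N; F_m = (F_max+F_min)/2 = 852.5 N
τ_a = K_W·8F_aD/(πd³) = 1.1278 × 389.43 = 439.22 MPa
τ_m = K_s·8F_mD/(πd³) = 1.0444 × 1526.4 = 1594.2 MPa
Goodman: 1/n_f = τ_a/S_se + τ_m/S_su = 439.22/352 + 1594.2/1050 = 1.24777 + 1.51832 = 2.7661
n_f = 1/2.7661 = 0.3615

0.362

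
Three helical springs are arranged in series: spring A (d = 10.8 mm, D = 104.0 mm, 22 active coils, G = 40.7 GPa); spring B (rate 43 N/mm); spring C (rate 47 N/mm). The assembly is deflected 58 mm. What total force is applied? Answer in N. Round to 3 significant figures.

144 N

k_A = Gd⁴/(8D³N_a) = (40.7×10³)(10.8⁴)/(8·104.0³·22) = 2.7969 N/mm
Series: 1/k_eq = 1/2.7969 + 1/43 + 1/47 = 0.40207; k_eq = 2.4871 N/mm
F = k_eq·δ = 2.4871·58 = 144.25 N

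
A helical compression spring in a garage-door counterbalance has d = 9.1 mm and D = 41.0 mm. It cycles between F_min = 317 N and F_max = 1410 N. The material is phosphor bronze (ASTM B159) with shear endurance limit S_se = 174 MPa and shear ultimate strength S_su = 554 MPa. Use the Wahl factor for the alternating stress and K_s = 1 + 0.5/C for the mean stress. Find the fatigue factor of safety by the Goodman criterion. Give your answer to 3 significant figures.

C = D/d = 41.0/9.1 = 4.5055; K_W = (4C−1)/(4C−4)+0.615/C = 1.3504; K_s = 1+0.5/C = 1.1110
F_a = (F_max−F_min)/2 = 546.5 N; F_m = (F_max+F_min)/2 = 863.5 N
τ_a = K_W·8F_aD/(πd³) = 1.3504 × 75.716 = 102.25 MPa
τ_m = K_s·8F_mD/(πd³) = 1.1110 × 119.64 = 132.91 MPa
Goodman: 1/n_f = τ_a/S_se + τ_m/S_su = 102.25/174 + 132.91/554 = 0.58765 + 0.23991 = 0.82757
n_f = 1/0.82757 = 1.208

1.21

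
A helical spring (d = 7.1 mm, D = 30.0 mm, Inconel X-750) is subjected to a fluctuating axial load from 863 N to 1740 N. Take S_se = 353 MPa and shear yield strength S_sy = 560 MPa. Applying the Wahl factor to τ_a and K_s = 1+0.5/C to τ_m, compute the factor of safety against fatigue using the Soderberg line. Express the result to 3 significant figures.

C = D/d = 30.0/7.1 = 4.2254; K_W = (4C−1)/(4C−4)+0.615/C = 1.3781; K_s = 1+0.5/C = 1.1183
F_a = (F_max−F_min)/2 = 438.5 N; F_m = (F_max+F_min)/2 = 1301.5 N
τ_a = K_W·8F_aD/(πd³) = 1.3781 × 93.596 = 128.98 MPa
τ_m = K_s·8F_mD/(πd³) = 1.1183 × 277.8 = 310.67 MPa
Soderberg: 1/n_f = τ_a/S_se + τ_m/S_sy = 128.98/353 + 310.67/560 = 0.36539 + 0.55477 = 0.92016
n_f = 1/0.92016 = 1.087

1.09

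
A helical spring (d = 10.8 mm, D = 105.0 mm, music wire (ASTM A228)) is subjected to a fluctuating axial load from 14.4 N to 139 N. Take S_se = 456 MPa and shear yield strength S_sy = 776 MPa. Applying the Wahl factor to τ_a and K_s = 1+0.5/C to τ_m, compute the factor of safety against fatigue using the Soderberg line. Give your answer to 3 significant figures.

C = D/d = 105.0/10.8 = 9.7222; K_W = (4C−1)/(4C−4)+0.615/C = 1.1492; K_s = 1+0.5/C = 1.0514
F_a = (F_max−F_min)/2 = 62.3 N; F_m = (F_max+F_min)/2 = 76.7 N
τ_a = K_W·8F_aD/(πd³) = 1.1492 × 13.223 = 15.197 MPa
τ_m = K_s·8F_mD/(πd³) = 1.0514 × 16.28 = 17.117 MPa
Soderberg: 1/n_f = τ_a/S_se + τ_m/S_sy = 15.197/456 + 17.117/776 = 0.03333 + 0.02206 = 0.055385
n_f = 1/0.055385 = 18.06

18.1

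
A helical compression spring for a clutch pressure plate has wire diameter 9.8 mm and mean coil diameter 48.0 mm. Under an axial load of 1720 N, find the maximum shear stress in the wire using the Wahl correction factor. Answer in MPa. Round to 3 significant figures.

294 MPa

Spring index C = D/d = 48.0/9.8 = 4.8980
K_W = (4C−1)/(4C−4) + 0.615/C = 18.592/15.592 + 0.1256 = 1.3180
τ₀ = 8FD/(πd³) = 8·1720·48.0/(π·9.8³) = 660480/2956.8 = 223.37 MPa
τ_max = K·τ₀ = 1.3180 × 223.37 = 294.4 MPa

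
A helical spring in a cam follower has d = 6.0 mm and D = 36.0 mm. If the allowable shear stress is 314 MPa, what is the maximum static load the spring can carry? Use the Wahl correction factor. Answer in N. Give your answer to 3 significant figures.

591 N

C = D/d = 36.0/6.0 = 6.0000
K_W = (4C−1)/(4C−4) + 0.615/C = 23.000/20.000 + 0.1025 = 1.2525
τ_max = K·8FD/(πd³) → F_max = τ_allow·πd³/(8DK)
F_max = 314·π·6.0³/(8·36.0·1.2525) = 2.1308e+05/360.72 = 590.69 N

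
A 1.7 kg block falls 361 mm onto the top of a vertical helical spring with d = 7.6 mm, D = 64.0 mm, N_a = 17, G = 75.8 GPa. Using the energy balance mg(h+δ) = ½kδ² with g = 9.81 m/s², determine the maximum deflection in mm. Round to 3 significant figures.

k = Gd⁴/(8D³N_a) = (75.8×10³)(7.6⁴)/(8·64.0³·17) = 7.0932 N/mm
W = mg = 1.7 × 9.81 = 16.677 N
½kδ² − Wδ − Wh = 0 → δ = (W + √(W² + 2kWh))/k
δ = (16.677 + √(278.12 + 85408.3))/7.0932 = (16.677 + 292.72)/7.0932 = 43.619 mm

43.6 mm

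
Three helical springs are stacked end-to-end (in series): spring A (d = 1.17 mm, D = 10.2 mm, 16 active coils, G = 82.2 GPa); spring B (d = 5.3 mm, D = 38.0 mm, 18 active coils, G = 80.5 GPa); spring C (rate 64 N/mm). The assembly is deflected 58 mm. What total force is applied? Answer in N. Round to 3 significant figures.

k_A = Gd⁴/(8D³N_a) = (82.2×10³)(1.17⁴)/(8·10.2³·16) = 1.134 N/mm
k_B = Gd⁴/(8D³N_a) = (80.5×10³)(5.3⁴)/(8·38.0³·18) = 8.0387 N/mm
Series: 1/k_eq = 1/1.134 + 1/8.0387 + 1/64 = 1.0219; k_eq = 0.97859 N/mm
F = k_eq·δ = 0.97859·58 = 56.758 N

56.8 N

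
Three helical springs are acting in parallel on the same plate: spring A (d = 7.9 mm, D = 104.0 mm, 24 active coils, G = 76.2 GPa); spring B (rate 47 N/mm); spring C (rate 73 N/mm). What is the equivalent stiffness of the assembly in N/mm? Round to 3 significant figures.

121 N/mm

k_A = Gd⁴/(8D³N_a) = (76.2×10³)(7.9⁴)/(8·104.0³·24) = 1.3742 N/mm
Parallel: k_eq = 1.3742 + 47 + 73 = 121.37 N/mm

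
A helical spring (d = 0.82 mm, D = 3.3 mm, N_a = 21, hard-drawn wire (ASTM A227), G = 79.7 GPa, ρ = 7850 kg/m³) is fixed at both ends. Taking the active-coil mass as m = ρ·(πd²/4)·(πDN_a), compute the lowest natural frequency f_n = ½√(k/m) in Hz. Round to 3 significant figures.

k = Gd⁴/(8D³N_a) = (79.7×10³)(0.82⁴)/(8·3.3³·21) = 5.9685 N/mm = 5968.5 N/m
Wire length L = πDN_a = π·3.3·21 = 217.71 mm
m = ρ·(πd²/4)·L = 7850 × 0.5281×10⁻⁶ m² × 0.21771 m = 0.00090255 kg
f_n = ½√(k/m) = 0.5·√(5968.5/0.00090255) = 0.5·√(6.6129e+06) = 1285.8 Hz

1290 Hz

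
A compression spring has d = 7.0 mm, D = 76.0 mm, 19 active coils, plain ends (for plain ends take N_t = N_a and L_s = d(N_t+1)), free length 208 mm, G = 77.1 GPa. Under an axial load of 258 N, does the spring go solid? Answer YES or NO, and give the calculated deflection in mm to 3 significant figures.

k = Gd⁴/(8D³N_a) = (77.1×10³)(7.0⁴)/(8·76.0³·19) = 2.7744 N/mm
N_t = 19; L_s = 7.0·20 = 140 mm; δ_solid = L₀ − L_s = 208 − 140 = 68 mm
δ = F/k = 258/2.7744 = 92.995 mm
δ ≥ δ_solid → spring goes solid

YES, δ = 93.0 mm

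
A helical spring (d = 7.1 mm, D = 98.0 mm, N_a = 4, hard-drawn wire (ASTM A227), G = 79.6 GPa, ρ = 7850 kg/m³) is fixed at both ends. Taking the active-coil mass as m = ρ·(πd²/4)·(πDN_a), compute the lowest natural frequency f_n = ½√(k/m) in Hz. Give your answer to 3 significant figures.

k = Gd⁴/(8D³N_a) = (79.6×10³)(7.1⁴)/(8·98.0³·4) = 6.7161 N/mm = 6716.1 N/m
Wire length L = πDN_a = π·98.0·4 = 1231.5 mm
m = ρ·(πd²/4)·L = 7850 × 39.592×10⁻⁶ m² × 1.2315 m = 0.38275 kg
f_n = ½√(k/m) = 0.5·√(6716.1/0.38275) = 0.5·√(17547) = 66.233 Hz

66.2 Hz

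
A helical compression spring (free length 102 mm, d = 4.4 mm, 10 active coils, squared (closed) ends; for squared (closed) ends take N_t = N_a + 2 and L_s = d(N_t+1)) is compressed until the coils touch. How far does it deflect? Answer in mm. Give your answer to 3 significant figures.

N_t = 12; L_s = 4.4·13 = 57.2 mm
δ_solid = L₀ − L_s = 102 − 57.2 = 44.8 mm

44.8 mm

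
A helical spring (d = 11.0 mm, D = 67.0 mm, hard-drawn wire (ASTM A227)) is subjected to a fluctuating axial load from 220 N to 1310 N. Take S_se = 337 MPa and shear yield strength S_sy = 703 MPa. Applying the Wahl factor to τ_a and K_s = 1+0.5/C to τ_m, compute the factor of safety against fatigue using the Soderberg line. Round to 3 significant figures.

C = D/d = 67.0/11.0 = 6.0909; K_W = (4C−1)/(4C−4)+0.615/C = 1.2483; K_s = 1+0.5/C = 1.0821
F_a = (F_max−F_min)/2 = 545 N; F_m = (F_max+F_min)/2 = 765 N
τ_a = K_W·8F_aD/(πd³) = 1.2483 × 69.861 = 87.207 MPa
τ_m = K_s·8F_mD/(πd³) = 1.0821 × 98.061 = 106.11 MPa
Soderberg: 1/n_f = τ_a/S_se + τ_m/S_sy = 87.207/337 + 106.11/703 = 0.25877 + 0.15094 = 0.40971
n_f = 1/0.40971 = 2.441

2.44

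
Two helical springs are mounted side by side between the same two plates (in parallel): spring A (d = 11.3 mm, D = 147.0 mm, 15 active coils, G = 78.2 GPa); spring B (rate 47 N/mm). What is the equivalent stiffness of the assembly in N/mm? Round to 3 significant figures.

50.3 N/mm

k_A = Gd⁴/(8D³N_a) = (78.2×10³)(11.3⁴)/(8·147.0³·15) = 3.3449 N/mm
Parallel: k_eq = 3.3449 + 47 = 50.345 N/mm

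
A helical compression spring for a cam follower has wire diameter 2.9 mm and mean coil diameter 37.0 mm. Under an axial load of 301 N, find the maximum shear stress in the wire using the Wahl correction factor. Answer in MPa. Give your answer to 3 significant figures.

1290 MPa

Spring index C = D/d = 37.0/2.9 = 12.7586
K_W = (4C−1)/(4C−4) + 0.615/C = 50.034/47.034 + 0.0482 = 1.1120
τ₀ = 8FD/(πd³) = 8·301·37.0/(π·2.9³) = 89096/76.62 = 1162.8 MPa
τ_max = K·τ₀ = 1.1120 × 1162.8 = 1293 MPa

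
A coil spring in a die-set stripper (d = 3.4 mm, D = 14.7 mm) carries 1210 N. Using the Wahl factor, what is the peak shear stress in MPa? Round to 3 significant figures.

Spring index C = D/d = 14.7/3.4 = 4.3235
K_W = (4C−1)/(4C−4) + 0.615/C = 16.294/13.294 + 0.1422 = 1.3679
τ₀ = 8FD/(πd³) = 8·1210·14.7/(π·3.4³) = 142296/123.48 = 1152.4 MPa
τ_max = K·τ₀ = 1.3679 × 1152.4 = 1576.4 MPa

1580 MPa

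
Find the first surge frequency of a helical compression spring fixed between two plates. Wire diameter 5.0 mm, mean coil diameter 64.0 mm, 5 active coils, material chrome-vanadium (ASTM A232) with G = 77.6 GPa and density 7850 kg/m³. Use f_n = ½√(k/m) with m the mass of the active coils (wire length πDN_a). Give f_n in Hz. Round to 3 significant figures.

k = Gd⁴/(8D³N_a) = (77.6×10³)(5.0⁴)/(8·64.0³·5) = 4.6253 N/mm = 4625.3 N/m
Wire length L = πDN_a = π·64.0·5 = 1005.3 mm
m = ρ·(πd²/4)·L = 7850 × 19.635×10⁻⁶ m² × 1.0053 m = 0.15495 kg
f_n = ½√(k/m) = 0.5·√(4625.3/0.15495) = 0.5·√(29850) = 86.386 Hz

86.4 Hz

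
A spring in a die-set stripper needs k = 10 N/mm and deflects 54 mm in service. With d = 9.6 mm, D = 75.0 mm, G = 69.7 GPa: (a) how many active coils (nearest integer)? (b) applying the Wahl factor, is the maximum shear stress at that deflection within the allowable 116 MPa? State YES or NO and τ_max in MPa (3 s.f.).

(a) 18 coils; (b) NO, τ_max = 135 MPa

N_a = Gd⁴/(8D³k) = (69.7×10³)(9.6⁴)/(8·75.0³·10) = 17.54 → N_a = 18
Actual rate k = Gd⁴/(8D³·18) = 9.7448 N/mm
Working load F = kδ = 9.7448·54 = 526.22 N
C = 75.0/9.6 = 7.8125; K_W = (4C−1)/(4C−4)+0.615/C = 1.1888
τ_max = K_W·8FD/(πd³) = 1.1888·113.59 = 135.04 MPa
τ_max > 116 MPa → exceeds allowable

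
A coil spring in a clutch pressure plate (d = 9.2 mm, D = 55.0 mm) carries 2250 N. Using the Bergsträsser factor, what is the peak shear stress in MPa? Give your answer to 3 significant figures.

Spring index C = D/d = 55.0/9.2 = 5.9783
K_B = (4C+2)/(4C−3) = 25.913/20.913 = 1.2391
τ₀ = 8FD/(πd³) = 8·2250·55.0/(π·9.2³) = 990000/2446.3 = 404.69 MPa
τ_max = K·τ₀ = 1.2391 × 404.69 = 501.44 MPa

501 MPa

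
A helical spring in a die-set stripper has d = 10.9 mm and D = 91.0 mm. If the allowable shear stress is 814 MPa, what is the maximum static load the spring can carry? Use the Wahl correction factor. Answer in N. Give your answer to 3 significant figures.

C = D/d = 91.0/10.9 = 8.3486
K_W = (4C−1)/(4C−4) + 0.615/C = 32.394/29.394 + 0.0737 = 1.1757
τ_max = K·8FD/(πd³) → F_max = τ_allow·πd³/(8DK)
F_max = 814·π·10.9³/(8·91.0·1.1757) = 3.3117e+06/855.93 = 3869.2 N

3870 N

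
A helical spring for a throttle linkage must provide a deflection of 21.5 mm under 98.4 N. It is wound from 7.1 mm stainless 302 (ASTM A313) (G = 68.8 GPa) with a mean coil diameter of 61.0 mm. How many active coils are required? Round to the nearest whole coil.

21

Required rate k = F/δ = 98.4/21.5 = 4.5767 N/mm
N_a = Gd⁴/(8D³k) = (68.8×10³ × 7.1⁴)/(8 × 61.0³ × 4.5767)
    = 1.74832e+08 / 8.31067e+06 = 21.04 → 21 coils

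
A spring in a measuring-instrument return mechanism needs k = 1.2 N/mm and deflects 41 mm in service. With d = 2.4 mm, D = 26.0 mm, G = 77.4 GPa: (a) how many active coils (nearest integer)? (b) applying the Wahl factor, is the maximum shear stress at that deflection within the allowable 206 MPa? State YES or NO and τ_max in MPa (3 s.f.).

N_a = Gd⁴/(8D³k) = (77.4×10³)(2.4⁴)/(8·26.0³·1.2) = 15.22 → N_a = 15
Actual rate k = Gd⁴/(8D³·15) = 1.2175 N/mm
Working load F = kδ = 1.2175·41 = 49.919 N
C = 26.0/2.4 = 10.8333; K_W = (4C−1)/(4C−4)+0.615/C = 1.1330
τ_max = K_W·8FD/(πd³) = 1.1330·239.08 = 270.89 MPa
τ_max > 206 MPa → exceeds allowable

(a) 15 coils; (b) NO, τ_max = 271 MPa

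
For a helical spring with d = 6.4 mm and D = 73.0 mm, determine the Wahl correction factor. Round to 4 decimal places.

1.1260

C = D/d = 73.0/6.4 = 11.4062
K_W = (4C−1)/(4C−4) + 0.615/C = 44.625/41.625 + 0.0539 = 1.1260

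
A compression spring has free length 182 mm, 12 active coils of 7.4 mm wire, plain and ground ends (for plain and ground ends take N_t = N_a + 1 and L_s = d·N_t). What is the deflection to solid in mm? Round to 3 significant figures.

N_t = 13; L_s = 7.4·13 = 96.2 mm
δ_solid = L₀ − L_s = 182 − 96.2 = 85.8 mm

85.8 mm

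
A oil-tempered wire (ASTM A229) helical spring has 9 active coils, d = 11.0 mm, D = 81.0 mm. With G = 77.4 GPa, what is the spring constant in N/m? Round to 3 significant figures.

k = Gd⁴/(8D³N_a) = (77.4×10³ × 11.0⁴) / (8 × 81.0³ × 9)
  = 1.13321e+09 / 3.82638e+07 = 29.616 N/mm = 29616 N/m

29600 N/m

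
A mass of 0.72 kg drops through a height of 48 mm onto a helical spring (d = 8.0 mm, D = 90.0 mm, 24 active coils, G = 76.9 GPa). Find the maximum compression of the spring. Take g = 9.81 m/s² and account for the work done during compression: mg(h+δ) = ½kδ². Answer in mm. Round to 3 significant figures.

k = Gd⁴/(8D³N_a) = (76.9×10³)(8.0⁴)/(8·90.0³·24) = 2.2504 N/mm
W = mg = 0.72 × 9.81 = 7.0632 N
½kδ² − Wδ − Wh = 0 → δ = (W + √(W² + 2kWh))/k
δ = (7.0632 + √(49.889 + 1525.91))/2.2504 = (7.0632 + 39.696)/2.2504 = 20.778 mm

20.8 mm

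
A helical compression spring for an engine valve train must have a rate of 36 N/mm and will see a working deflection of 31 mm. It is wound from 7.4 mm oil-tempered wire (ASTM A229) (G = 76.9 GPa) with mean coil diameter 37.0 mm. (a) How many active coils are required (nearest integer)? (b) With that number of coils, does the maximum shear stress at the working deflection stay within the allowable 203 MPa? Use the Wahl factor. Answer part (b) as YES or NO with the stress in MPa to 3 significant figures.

(a) 16 coils; (b) NO, τ_max = 336 MPa

N_a = Gd⁴/(8D³k) = (76.9×10³)(7.4⁴)/(8·37.0³·36) = 15.81 → N_a = 16
Actual rate k = Gd⁴/(8D³·16) = 35.566 N/mm
Working load F = kδ = 35.566·31 = 1102.6 N
C = 37.0/7.4 = 5.0000; K_W = (4C−1)/(4C−4)+0.615/C = 1.3105
τ_max = K_W·8FD/(πd³) = 1.3105·256.36 = 335.96 MPa
τ_max > 203 MPa → exceeds allowable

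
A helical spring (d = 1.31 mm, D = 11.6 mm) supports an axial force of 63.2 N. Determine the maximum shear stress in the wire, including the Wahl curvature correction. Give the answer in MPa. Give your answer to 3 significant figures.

Spring index C = D/d = 11.6/1.31 = 8.8550
K_W = (4C−1)/(4C−4) + 0.615/C = 34.420/31.420 + 0.0695 = 1.1649
τ₀ = 8FD/(πd³) = 8·63.2·11.6/(π·1.31³) = 5864.96/7.0626 = 830.43 MPa
τ_max = K·τ₀ = 1.1649 × 830.43 = 967.39 MPa

967 MPa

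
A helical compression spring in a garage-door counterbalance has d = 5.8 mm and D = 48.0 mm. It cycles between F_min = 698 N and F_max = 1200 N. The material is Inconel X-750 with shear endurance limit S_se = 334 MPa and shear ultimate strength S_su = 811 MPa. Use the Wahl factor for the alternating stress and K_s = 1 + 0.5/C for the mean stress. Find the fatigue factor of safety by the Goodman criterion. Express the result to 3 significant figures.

C = D/d = 48.0/5.8 = 8.2759; K_W = (4C−1)/(4C−4)+0.615/C = 1.1774; K_s = 1+0.5/C = 1.0604
F_a = (F_max−F_min)/2 = 251 N; F_m = (F_max+F_min)/2 = 949 N
τ_a = K_W·8F_aD/(πd³) = 1.1774 × 157.24 = 185.14 MPa
τ_m = K_s·8F_mD/(πd³) = 1.0604 × 594.52 = 630.43 MPa
Goodman: 1/n_f = τ_a/S_se + τ_m/S_su = 185.14/334 + 630.43/811 = 0.55430 + 0.77735 = 1.3317
n_f = 1/1.3317 = 0.7509

0.751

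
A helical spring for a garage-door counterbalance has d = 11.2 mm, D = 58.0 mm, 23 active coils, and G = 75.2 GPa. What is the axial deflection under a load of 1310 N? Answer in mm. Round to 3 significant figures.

39.7 mm

k = Gd⁴/(8D³N_a) = (75.2×10³)(11.2⁴)/(8·58.0³·23) = 32.96 N/mm
δ = F/k = 1310 / 32.96 = 39.745 mm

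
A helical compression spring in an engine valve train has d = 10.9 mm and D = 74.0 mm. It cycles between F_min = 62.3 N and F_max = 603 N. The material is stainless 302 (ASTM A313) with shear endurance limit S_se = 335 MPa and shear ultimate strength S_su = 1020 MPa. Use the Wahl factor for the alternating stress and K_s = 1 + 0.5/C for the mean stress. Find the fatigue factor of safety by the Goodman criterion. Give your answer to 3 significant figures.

C = D/d = 74.0/10.9 = 6.7890; K_W = (4C−1)/(4C−4)+0.615/C = 1.2201; K_s = 1+0.5/C = 1.0736
F_a = (F_max−F_min)/2 = 270.35 N; F_m = (F_max+F_min)/2 = 332.65 N
τ_a = K_W·8F_aD/(πd³) = 1.2201 × 39.339 = 47.999 MPa
τ_m = K_s·8F_mD/(πd³) = 1.0736 × 48.404 = 51.969 MPa
Goodman: 1/n_f = τ_a/S_se + τ_m/S_su = 47.999/335 + 51.969/1020 = 0.14328 + 0.05095 = 0.19423
n_f = 1/0.19423 = 5.149

5.15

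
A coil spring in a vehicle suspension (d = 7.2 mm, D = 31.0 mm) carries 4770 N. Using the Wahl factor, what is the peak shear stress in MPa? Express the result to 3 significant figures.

1380 MPa

Spring index C = D/d = 31.0/7.2 = 4.3056
K_W = (4C−1)/(4C−4) + 0.615/C = 16.222/13.222 + 0.1428 = 1.3697
τ₀ = 8FD/(πd³) = 8·4770·31.0/(π·7.2³) = 1.18296e+06/1172.6 = 1008.8 MPa
τ_max = K·τ₀ = 1.3697 × 1008.8 = 1381.8 MPa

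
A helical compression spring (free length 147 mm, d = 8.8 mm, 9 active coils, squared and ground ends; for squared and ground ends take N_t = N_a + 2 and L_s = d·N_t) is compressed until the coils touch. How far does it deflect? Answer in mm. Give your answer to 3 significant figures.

N_t = 11; L_s = 8.8·11 = 96.8 mm
δ_solid = L₀ − L_s = 147 − 96.8 = 50.2 mm

50.2 mm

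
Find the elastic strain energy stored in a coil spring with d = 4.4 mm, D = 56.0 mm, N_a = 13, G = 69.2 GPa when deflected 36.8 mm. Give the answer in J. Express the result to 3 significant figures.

k = Gd⁴/(8D³N_a) = (69.2×10³)(4.4⁴)/(8·56.0³·13) = 1.4201 N/mm
U = ½kδ² = 0.5 × 1.4201 × 36.8² = 961.58 N·mm = 0.96158 J

0.962 J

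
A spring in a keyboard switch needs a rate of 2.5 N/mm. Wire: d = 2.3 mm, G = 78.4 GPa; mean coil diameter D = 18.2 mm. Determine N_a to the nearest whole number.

18

N_a = Gd⁴/(8D³k) = (78.4×10³ × 2.3⁴)/(8 × 18.2³ × 2.5)
    = 2.19395e+06 / 120571 = 18.2 → 18 coils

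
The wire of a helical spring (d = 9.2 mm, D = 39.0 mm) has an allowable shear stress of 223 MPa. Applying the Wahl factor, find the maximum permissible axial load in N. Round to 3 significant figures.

1270 N

C = D/d = 39.0/9.2 = 4.2391
K_W = (4C−1)/(4C−4) + 0.615/C = 15.957/12.957 + 0.1451 = 1.3766
τ_max = K·8FD/(πd³) → F_max = τ_allow·πd³/(8DK)
F_max = 223·π·9.2³/(8·39.0·1.3766) = 5.4553e+05/429.51 = 1270.1 N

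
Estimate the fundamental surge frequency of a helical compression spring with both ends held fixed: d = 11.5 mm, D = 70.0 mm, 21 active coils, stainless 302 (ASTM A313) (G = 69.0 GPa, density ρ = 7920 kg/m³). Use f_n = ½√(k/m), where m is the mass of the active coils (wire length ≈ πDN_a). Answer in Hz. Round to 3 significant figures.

k = Gd⁴/(8D³N_a) = (69.0×10³)(11.5⁴)/(8·70.0³·21) = 20.943 N/mm = 20943 N/m
Wire length L = πDN_a = π·70.0·21 = 4618.1 mm
m = ρ·(πd²/4)·L = 7920 × 103.87×10⁻⁶ m² × 4.6181 m = 3.7991 kg
f_n = ½√(k/m) = 0.5·√(20943/3.7991) = 0.5·√(5512.6) = 37.124 Hz

37.1 Hz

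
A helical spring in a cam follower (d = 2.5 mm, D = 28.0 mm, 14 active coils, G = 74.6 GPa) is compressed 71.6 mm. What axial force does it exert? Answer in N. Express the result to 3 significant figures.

84.9 N

k = Gd⁴/(8D³N_a) = (74.6×10³)(2.5⁴)/(8·28.0³·14) = 1.1852 N/mm
F = k·δ = 1.1852 × 71.6 = 84.863 N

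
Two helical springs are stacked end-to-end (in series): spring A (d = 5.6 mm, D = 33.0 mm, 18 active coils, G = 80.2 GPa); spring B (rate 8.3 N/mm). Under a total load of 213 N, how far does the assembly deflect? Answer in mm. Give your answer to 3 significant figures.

k_A = Gd⁴/(8D³N_a) = (80.2×10³)(5.6⁴)/(8·33.0³·18) = 15.241 N/mm
Series: 1/k_eq = 1/15.241 + 1/8.3 = 0.18609; k_eq = 5.3737 N/mm
δ = F/k_eq = 213/5.3737 = 39.638 mm

39.6 mm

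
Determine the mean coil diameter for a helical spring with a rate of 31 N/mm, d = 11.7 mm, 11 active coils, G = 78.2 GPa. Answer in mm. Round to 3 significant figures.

81.3 mm

D = (Gd⁴/(8N_a·k))^(1/3) = (78.2×10³·11.7⁴/(8·11·31))^(1/3)
  = (537163)^(1/3) = 81.2897 mm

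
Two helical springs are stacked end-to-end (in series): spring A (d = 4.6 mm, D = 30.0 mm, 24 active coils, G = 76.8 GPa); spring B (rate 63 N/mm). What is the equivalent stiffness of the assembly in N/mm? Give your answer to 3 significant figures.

6.00 N/mm

k_A = Gd⁴/(8D³N_a) = (76.8×10³)(4.6⁴)/(8·30.0³·24) = 6.6333 N/mm
Series: 1/k_eq = 1/6.6333 + 1/63 = 0.16663; k_eq = 6.0014 N/mm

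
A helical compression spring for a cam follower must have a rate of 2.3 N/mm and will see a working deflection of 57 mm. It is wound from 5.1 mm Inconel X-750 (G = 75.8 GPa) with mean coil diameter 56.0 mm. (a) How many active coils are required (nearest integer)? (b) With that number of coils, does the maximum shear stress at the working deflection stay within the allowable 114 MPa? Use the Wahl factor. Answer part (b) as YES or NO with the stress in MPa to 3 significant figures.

(a) 16 coils; (b) NO, τ_max = 158 MPa

N_a = Gd⁴/(8D³k) = (75.8×10³)(5.1⁴)/(8·56.0³·2.3) = 15.87 → N_a = 16
Actual rate k = Gd⁴/(8D³·16) = 2.2813 N/mm
Working load F = kδ = 2.2813·57 = 130.03 N
C = 56.0/5.1 = 10.9804; K_W = (4C−1)/(4C−4)+0.615/C = 1.1312
τ_max = K_W·8FD/(πd³) = 1.1312·139.79 = 158.12 MPa
τ_max > 114 MPa → exceeds allowable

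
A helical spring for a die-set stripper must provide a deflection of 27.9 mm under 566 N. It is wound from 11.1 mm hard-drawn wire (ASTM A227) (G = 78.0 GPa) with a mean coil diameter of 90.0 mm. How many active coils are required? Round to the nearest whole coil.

10

Required rate k = F/δ = 566/27.9 = 20.287 N/mm
N_a = Gd⁴/(8D³k) = (78.0×10³ × 11.1⁴)/(8 × 90.0³ × 20.287)
    = 1.18409e+09 / 1.18312e+08 = 10.01 → 10 coils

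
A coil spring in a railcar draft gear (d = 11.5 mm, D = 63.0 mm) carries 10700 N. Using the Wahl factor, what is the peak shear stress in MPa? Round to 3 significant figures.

1440 MPa

Spring index C = D/d = 63.0/11.5 = 5.4783
K_W = (4C−1)/(4C−4) + 0.615/C = 20.913/17.913 + 0.1123 = 1.2797
τ₀ = 8FD/(πd³) = 8·10700·63.0/(π·11.5³) = 5.3928e+06/4778 = 1128.7 MPa
τ_max = K·τ₀ = 1.2797 × 1128.7 = 1444.4 MPa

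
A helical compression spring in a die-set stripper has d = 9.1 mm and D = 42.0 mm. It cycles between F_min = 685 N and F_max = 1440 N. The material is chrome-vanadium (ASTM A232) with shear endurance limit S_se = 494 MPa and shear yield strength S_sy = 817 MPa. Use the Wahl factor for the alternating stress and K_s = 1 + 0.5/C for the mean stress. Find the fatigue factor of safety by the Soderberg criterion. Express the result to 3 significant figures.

C = D/d = 42.0/9.1 = 4.6154; K_W = (4C−1)/(4C−4)+0.615/C = 1.3407; K_s = 1+0.5/C = 1.1083
F_a = (F_max−F_min)/2 = 377.5 N; F_m = (F_max+F_min)/2 = 1062.5 N
τ_a = K_W·8F_aD/(πd³) = 1.3407 × 53.577 = 71.831 MPa
τ_m = K_s·8F_mD/(πd³) = 1.1083 × 150.8 = 167.13 MPa
Soderberg: 1/n_f = τ_a/S_se + τ_m/S_sy = 71.831/494 + 167.13/817 = 0.14541 + 0.20457 = 0.34998
n_f = 1/0.34998 = 2.857

2.86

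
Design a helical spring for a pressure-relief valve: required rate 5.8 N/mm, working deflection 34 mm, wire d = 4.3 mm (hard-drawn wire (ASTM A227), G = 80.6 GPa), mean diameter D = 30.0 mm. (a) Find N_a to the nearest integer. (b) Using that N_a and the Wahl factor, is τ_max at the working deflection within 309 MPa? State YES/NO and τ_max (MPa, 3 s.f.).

N_a = Gd⁴/(8D³k) = (80.6×10³)(4.3⁴)/(8·30.0³·5.8) = 22 → N_a = 22
Actual rate k = Gd⁴/(8D³·22) = 5.7987 N/mm
Working load F = kδ = 5.7987·34 = 197.16 N
C = 30.0/4.3 = 6.9767; K_W = (4C−1)/(4C−4)+0.615/C = 1.2136
τ_max = K_W·8FD/(πd³) = 1.2136·189.44 = 229.91 MPa
τ_max ≤ 309 MPa → acceptable

(a) 22 coils; (b) YES, τ_max = 230 MPa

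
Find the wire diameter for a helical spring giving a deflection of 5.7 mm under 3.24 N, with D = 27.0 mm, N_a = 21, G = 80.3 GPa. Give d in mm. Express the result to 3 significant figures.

Required rate k = F/δ = 3.24/5.7 = 0.56842 N/mm
d = (8D³N_a·k / G)^(1/4) = (8·27.0³·21·0.56842 / (80.3×10³))^0.25
  = (23.408)^0.25 = 2.1996 mm

2.20 mm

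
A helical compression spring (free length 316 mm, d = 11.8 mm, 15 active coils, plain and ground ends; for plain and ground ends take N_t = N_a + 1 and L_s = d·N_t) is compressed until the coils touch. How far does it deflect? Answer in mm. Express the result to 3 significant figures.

N_t = 16; L_s = 11.8·16 = 188.8 mm
δ_solid = L₀ − L_s = 316 − 188.8 = 127.2 mm

127 mm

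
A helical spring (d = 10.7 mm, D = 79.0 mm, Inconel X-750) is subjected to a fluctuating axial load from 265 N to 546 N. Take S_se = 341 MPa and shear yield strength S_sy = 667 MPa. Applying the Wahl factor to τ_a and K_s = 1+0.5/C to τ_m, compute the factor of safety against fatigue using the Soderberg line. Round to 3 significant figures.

5.32

C = D/d = 79.0/10.7 = 7.3832; K_W = (4C−1)/(4C−4)+0.615/C = 1.2008; K_s = 1+0.5/C = 1.0677
F_a = (F_max−F_min)/2 = 140.5 N; F_m = (F_max+F_min)/2 = 405.5 N
τ_a = K_W·8F_aD/(πd³) = 1.2008 × 23.072 = 27.705 MPa
τ_m = K_s·8F_mD/(πd³) = 1.0677 × 66.59 = 71.099 MPa
Soderberg: 1/n_f = τ_a/S_se + τ_m/S_sy = 27.705/341 + 71.099/667 = 0.08125 + 0.10660 = 0.18784
n_f = 1/0.18784 = 5.324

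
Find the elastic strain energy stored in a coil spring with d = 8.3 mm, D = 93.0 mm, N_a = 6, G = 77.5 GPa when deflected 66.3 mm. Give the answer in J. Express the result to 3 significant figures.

k = Gd⁴/(8D³N_a) = (77.5×10³)(8.3⁴)/(8·93.0³·6) = 9.5263 N/mm
U = ½kδ² = 0.5 × 9.5263 × 66.3² = 20937 N·mm = 20.937 J

20.9 J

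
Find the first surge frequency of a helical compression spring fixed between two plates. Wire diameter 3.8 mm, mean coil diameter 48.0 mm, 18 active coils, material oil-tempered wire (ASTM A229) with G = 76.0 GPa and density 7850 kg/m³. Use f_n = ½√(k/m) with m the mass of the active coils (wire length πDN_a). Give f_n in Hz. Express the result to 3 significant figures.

32.1 Hz

k = Gd⁴/(8D³N_a) = (76.0×10³)(3.8⁴)/(8·48.0³·18) = 0.99509 N/mm = 995.09 N/m
Wire length L = πDN_a = π·48.0·18 = 2714.3 mm
m = ρ·(πd²/4)·L = 7850 × 11.341×10⁻⁶ m² × 2.7143 m = 0.24165 kg
f_n = ½√(k/m) = 0.5·√(995.09/0.24165) = 0.5·√(4117.9) = 32.085 Hz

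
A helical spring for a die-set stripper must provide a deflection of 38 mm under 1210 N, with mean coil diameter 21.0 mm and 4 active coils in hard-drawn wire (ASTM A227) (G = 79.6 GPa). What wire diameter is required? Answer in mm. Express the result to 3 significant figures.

Required rate k = F/δ = 1210/38 = 31.842 N/mm
d = (8D³N_a·k / G)^(1/4) = (8·21.0³·4·31.842 / (79.6×10³))^0.25
  = (118.55)^0.25 = 3.2997 mm

3.30 mm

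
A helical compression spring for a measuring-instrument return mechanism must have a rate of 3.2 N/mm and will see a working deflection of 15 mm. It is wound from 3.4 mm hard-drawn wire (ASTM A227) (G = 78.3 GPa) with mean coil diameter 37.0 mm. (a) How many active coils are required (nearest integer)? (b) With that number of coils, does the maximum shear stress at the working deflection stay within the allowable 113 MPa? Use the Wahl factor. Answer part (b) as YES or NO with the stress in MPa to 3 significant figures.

(a) 8 coils; (b) NO, τ_max = 131 MPa

N_a = Gd⁴/(8D³k) = (78.3×10³)(3.4⁴)/(8·37.0³·3.2) = 8.069 → N_a = 8
Actual rate k = Gd⁴/(8D³·8) = 3.2277 N/mm
Working load F = kδ = 3.2277·15 = 48.415 N
C = 37.0/3.4 = 10.8824; K_W = (4C−1)/(4C−4)+0.615/C = 1.1324
τ_max = K_W·8FD/(πd³) = 1.1324·116.06 = 131.43 MPa
τ_max > 113 MPa → exceeds allowable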